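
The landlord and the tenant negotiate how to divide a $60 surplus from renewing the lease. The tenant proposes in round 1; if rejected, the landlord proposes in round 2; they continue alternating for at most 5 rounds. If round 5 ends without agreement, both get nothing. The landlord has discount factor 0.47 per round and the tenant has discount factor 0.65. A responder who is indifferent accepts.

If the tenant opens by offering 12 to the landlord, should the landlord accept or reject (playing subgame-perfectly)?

Work out the landlord's continuation value if the offer is rejected.
Round 5 (the tenant proposes): rejection yields 0 for the landlord; the tenant offers 0 and keeps 60.
Round 4 (the landlord proposes): the tenant can get 60 next round, worth 0.65 × 60 = 39 now. The landlord offers 39 and keeps 60 − 39 = 21.
Round 3 (the tenant proposes): the landlord can get 21 next round, worth 0.47 × 21 = 9.87 now; the tenant offers that and keeps 50.13.
Round 2 (the landlord proposes): the tenant can get 50.13 next round, worth 0.65 × 50.13 = 32.5845 now. The landlord offers 32.5845 and keeps 60 − 32.5845 = 27.4155.
So by rejecting in round 1, the landlord gets 27.4155 next round, worth 0.47 × 27.4155 = 12.885285 now.
Offer 12 < 12.885285, so the landlord rejects.

Reject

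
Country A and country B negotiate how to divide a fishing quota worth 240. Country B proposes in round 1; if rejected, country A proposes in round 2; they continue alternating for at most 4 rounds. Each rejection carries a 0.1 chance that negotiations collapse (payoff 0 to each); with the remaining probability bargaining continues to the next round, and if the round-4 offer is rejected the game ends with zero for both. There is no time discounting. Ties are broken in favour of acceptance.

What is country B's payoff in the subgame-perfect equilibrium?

43.44

By backward induction:
Round 4 (country A proposes): country B will accept anything ≥ 0, so country A offers 0 and keeps 240.
Round 3 (country B proposes): rejecting gives country A an expected 0.9 × 240 = 216. Country B offers 216 and keeps 240 − 216 = 24.
Round 2 (country A proposes): rejecting gives country B an expected 0.9 × 24 = 21.6, so country A offers 21.6, keeping 218.4.
Round 1 (country B proposes): rejecting gives country A an expected 0.9 × 218.4 = 196.56; country B offers that and keeps 43.44.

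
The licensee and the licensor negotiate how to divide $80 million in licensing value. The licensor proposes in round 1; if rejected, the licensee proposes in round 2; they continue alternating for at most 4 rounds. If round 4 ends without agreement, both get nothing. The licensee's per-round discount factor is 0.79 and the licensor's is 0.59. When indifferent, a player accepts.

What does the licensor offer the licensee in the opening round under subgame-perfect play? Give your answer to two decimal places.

55.37

Round 4 (the licensee proposes): the licensor will accept anything ≥ 0, so the licensee offers 0 and keeps 80.
Round 3 (the licensor proposes): the licensee can get 80 next round, worth 0.79 × 80 = 63.2 now; the licensor offers that and keeps 16.8.
Round 2 (the licensee proposes): the licensor can get 16.8 next round, worth 0.59 × 16.8 = 9.912 now, so the licensee offers 9.912, keeping 70.088.
Round 1 (the licensor proposes): the licensee can get 70.088 next round, worth 0.79 × 70.088 = 55.36952 now; the licensor offers that and keeps 24.63048.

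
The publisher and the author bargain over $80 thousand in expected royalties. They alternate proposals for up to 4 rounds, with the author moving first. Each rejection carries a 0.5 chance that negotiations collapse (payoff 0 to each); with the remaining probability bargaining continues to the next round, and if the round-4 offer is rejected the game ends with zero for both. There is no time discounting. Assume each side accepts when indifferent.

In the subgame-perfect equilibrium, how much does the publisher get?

Round 4 (the publisher proposes): rejection yields 0 for the author; the publisher offers 0 and keeps 80.
Round 3 (the author proposes): rejecting gives the publisher an expected 0.5 × 80 = 40; the author offers that and keeps 40.
Round 2 (the publisher proposes): rejecting gives the author an expected 0.5 × 40 = 20. The publisher offers 20 and keeps 80 − 20 = 60.
Round 1 (the author proposes): rejecting gives the publisher an expected 0.5 × 60 = 30; the author offers that and keeps 50.

30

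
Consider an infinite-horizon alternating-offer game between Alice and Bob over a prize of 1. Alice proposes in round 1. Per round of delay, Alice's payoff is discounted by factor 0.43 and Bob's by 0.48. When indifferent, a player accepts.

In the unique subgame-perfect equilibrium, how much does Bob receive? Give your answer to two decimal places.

In a stationary SPE each proposer offers the other exactly their discounted continuation value.
If Alice keeps x when proposing and Bob keeps y when proposing, then x = 1 − 0.48y and y = 1 − 0.43x.
Solving: x = 1(1 − 0.48) / (1 − 0.43·0.48) = 0.52 / 0.7936 ≈ 0.6552.
Bob gets 1 − 0.6552 ≈ 0.3448.

0.34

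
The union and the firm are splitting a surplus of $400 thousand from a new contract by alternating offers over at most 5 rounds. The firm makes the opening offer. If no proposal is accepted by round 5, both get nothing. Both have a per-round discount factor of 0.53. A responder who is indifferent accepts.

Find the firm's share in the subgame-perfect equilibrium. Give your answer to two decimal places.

Round 5 (the firm proposes): rejection yields 0 for the union; the firm offers 0 and keeps 400.
Round 4 (the union proposes): the firm can get 400 next round, worth 0.53 × 400 = 212 now, so the union offers 212, keeping 188.
Round 3 (the firm proposes): the union can get 188 next round, worth 0.53 × 188 = 99.64 now, so the firm offers 99.64, keeping 300.36.
Round 2 (the union proposes): the firm can get 300.36 next round, worth 0.53 × 300.36 = 159.1908 now; the union offers that and keeps 240.8092.
Round 1 (the firm proposes): the union can get 240.8092 next round, worth 0.53 × 240.8092 = 127.628876 now; the firm offers that and keeps 272.371124.

272.37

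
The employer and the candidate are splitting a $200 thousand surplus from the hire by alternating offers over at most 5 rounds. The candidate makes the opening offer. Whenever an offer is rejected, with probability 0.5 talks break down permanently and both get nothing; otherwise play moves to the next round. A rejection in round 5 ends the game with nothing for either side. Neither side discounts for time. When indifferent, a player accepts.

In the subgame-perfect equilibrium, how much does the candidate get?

Round 5 (the candidate proposes): the employer will accept anything ≥ 0, so the candidate offers 0 and keeps 200.
Round 4 (the employer proposes): rejecting gives the candidate an expected 0.5 × 200 = 100; the employer offers that and keeps 100.
Round 3 (the candidate proposes): rejecting gives the employer an expected 0.5 × 100 = 50, so the candidate offers 50, keeping 150.
Round 2 (the employer proposes): rejecting gives the candidate an expected 0.5 × 150 = 75; the employer offers that and keeps 125.
Round 1 (the candidate proposes): rejecting gives the employer an expected 0.5 × 125 = 62.5, so the candidate offers 62.5, keeping 137.5.

137.5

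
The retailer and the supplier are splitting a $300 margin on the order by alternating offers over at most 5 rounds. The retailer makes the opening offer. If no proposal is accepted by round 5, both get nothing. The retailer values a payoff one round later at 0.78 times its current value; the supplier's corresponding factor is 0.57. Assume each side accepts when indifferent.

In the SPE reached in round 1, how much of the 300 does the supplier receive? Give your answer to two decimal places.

Round 5 (the retailer proposes): rejection yields 0 for the supplier; the retailer offers 0 and keeps 300.
Round 4 (the supplier proposes): the retailer can get 300 next round, worth 0.78 × 300 = 234 now; the supplier offers that and keeps 66.
Round 3 (the retailer proposes): the supplier can get 66 next round, worth 0.57 × 66 = 37.62 now; the retailer offers that and keeps 262.38.
Round 2 (the supplier proposes): the retailer can get 262.38 next round, worth 0.78 × 262.38 = 204.6564 now, so the supplier offers 204.6564, keeping 95.3436.
Round 1 (the retailer proposes): the supplier can get 95.3436 next round, worth 0.57 × 95.3436 = 54.345852 now, so the retailer offers 54.345852, keeping 245.654148.

54.35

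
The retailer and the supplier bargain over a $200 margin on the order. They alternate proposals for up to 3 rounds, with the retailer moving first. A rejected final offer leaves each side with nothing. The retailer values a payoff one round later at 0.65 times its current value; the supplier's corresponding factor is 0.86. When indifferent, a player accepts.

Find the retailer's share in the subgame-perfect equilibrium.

139.8

By backward induction:
Round 3 (the retailer proposes): the supplier will accept anything ≥ 0, so the retailer offers 0 and keeps 200.
Round 2 (the supplier proposes): the retailer can get 200 next round, worth 0.65 × 200 = 130 now. The supplier offers 130 and keeps 200 − 130 = 70.
Round 1 (the retailer proposes): the supplier can get 70 next round, worth 0.86 × 70 = 60.2 now, so the retailer offers 60.2, keeping 139.8.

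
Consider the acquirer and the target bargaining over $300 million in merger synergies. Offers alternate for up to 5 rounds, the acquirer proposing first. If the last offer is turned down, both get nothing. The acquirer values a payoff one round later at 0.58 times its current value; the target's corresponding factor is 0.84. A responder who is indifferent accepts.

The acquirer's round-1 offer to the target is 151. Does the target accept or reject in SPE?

Reject

Work out the target's continuation value if the offer is rejected.
Round 5 (the acquirer proposes): the target will accept anything ≥ 0, so the acquirer offers 0 and keeps 300.
Round 4 (the target proposes): the acquirer can get 300 next round, worth 0.58 × 300 = 174 now, so the target offers 174, keeping 126.
Round 3 (the acquirer proposes): the target can get 126 next round, worth 0.84 × 126 = 105.84 now. The acquirer offers 105.84 and keeps 300 − 105.84 = 194.16.
Round 2 (the target proposes): the acquirer can get 194.16 next round, worth 0.58 × 194.16 = 112.6128 now, so the target offers 112.6128, keeping 187.3872.
So by rejecting in round 1, the target gets 187.3872 next round, worth 0.84 × 187.3872 = 157.405248 now.
Offer 151 < 157.405248, so the target rejects.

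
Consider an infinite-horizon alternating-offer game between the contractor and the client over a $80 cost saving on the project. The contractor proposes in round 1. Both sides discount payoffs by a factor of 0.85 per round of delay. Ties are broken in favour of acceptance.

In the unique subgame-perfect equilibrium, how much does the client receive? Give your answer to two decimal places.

Let x be the contractor's share when the contractor proposes and y be the client's share when the client proposes.
The client accepts iff offered ≥ 0.85·y, so x = 80 − 0.85y. Symmetrically y = 80 − 0.85x.
Substituting: x = 80 − 0.85(80 − 0.85x), giving x(1 − 0.85·0.85) = 80(1 − 0.85).
So x = 80 × 0.15 / 0.2775 ≈ 43.2432, and the client receives 80 − x ≈ 36.7568.

36.76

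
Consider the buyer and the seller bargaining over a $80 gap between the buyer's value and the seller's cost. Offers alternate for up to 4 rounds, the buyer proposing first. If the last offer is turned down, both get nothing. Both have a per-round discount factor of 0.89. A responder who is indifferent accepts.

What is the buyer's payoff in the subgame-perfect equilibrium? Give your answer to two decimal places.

Solve by backward induction from round 4.
Round 4 (the seller proposes): the buyer will accept anything ≥ 0, so the seller offers 0 and keeps 80.
Round 3 (the buyer proposes): the seller can get 80 next round, worth 0.89 × 80 = 71.2 now; the buyer offers that and keeps 8.8.
Round 2 (the seller proposes): the buyer can get 8.8 next round, worth 0.89 × 8.8 = 7.832 now. The seller offers 7.832 and keeps 80 − 7.832 = 72.168.
Round 1 (the buyer proposes): the seller can get 72.168 next round, worth 0.89 × 72.168 = 64.22952 now, so the buyer offers 64.22952, keeping 15.77048.

15.77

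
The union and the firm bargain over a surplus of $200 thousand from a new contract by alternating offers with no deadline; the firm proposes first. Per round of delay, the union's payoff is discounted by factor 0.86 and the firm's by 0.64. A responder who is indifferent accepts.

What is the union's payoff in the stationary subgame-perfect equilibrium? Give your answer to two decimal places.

When the firm proposes, the union accepts any offer worth at least 0.86 times what the union would get by proposing next round; and vice versa.
This gives x = 200 − 0.86y and y = 200 − 0.64x, where x and y are each side's share when it proposes.
Hence (1 − 0.86·0.64)x = 200(1 − 0.86), i.e. 0.4496·x = 28.
x ≈ 62.2776; the union's share is 200 − x ≈ 137.7224.

137.72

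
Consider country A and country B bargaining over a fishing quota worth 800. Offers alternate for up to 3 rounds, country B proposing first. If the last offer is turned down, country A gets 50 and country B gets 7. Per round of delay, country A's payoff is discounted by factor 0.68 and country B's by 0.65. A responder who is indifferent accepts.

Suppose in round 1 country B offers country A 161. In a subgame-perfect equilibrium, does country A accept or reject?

Round 3 (country B proposes): country A gets 50 if talks fail, so country B offers 50 and keeps 750.
Round 2 (country A proposes): country B can get 750 next round, worth 0.65 × 750 = 487.5 now; country A offers that and keeps 312.5.
So by rejecting in round 1, country A gets 312.5 next round, worth 0.68 × 312.5 = 212.5 now.
Offer 161 < 212.5, so country A rejects.

Reject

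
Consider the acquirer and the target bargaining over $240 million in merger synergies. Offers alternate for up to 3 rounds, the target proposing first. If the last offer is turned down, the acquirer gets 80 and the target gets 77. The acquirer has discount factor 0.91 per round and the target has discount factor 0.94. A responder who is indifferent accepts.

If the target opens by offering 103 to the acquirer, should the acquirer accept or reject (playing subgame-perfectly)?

Accept

Round 3 (the target proposes): the acquirer gets 80 if talks fail, so the target offers 80 and keeps 160.
Round 2 (the acquirer proposes): the target can get 160 next round, worth 0.94 × 160 = 150.4 now; the acquirer offers that and keeps 89.6.
So by rejecting in round 1, the acquirer gets 89.6 next round, worth 0.91 × 89.6 = 81.536 now.
Offer 103 ≥ 81.536, so the acquirer accepts.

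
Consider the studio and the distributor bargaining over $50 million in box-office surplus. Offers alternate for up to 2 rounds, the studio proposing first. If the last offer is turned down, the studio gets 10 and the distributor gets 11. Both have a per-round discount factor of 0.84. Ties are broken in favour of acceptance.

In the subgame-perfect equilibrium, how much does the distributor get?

33.6

Round 2 (the distributor proposes): the studio gets 10 if talks fail, so the distributor offers 10 and keeps 40.
Round 1 (the studio proposes): the distributor can get 40 next round, worth 0.84 × 40 = 33.6 now; the studio offers that and keeps 16.4.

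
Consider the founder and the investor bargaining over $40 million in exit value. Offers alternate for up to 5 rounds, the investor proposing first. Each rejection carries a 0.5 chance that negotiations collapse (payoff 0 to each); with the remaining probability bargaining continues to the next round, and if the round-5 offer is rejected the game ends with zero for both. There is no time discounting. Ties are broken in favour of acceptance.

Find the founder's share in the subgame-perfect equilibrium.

12.5

Round 5 (the investor proposes): the founder will accept anything ≥ 0, so the investor offers 0 and keeps 40.
Round 4 (the founder proposes): rejecting gives the investor an expected 0.5 × 40 = 20; the founder offers that and keeps 20.
Round 3 (the investor proposes): rejecting gives the founder an expected 0.5 × 20 = 10. The investor offers 10 and keeps 40 − 10 = 30.
Round 2 (the founder proposes): rejecting gives the investor an expected 0.5 × 30 = 15. The founder offers 15 and keeps 40 − 15 = 25.
Round 1 (the investor proposes): rejecting gives the founder an expected 0.5 × 25 = 12.5; the investor offers that and keeps 27.5.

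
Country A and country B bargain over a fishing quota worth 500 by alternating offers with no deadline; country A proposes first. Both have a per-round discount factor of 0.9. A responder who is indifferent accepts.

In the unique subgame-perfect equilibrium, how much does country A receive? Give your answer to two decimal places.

Let x be country A's share when country A proposes and y be country B's share when country B proposes.
Country B accepts iff offered ≥ 0.9·y, so x = 500 − 0.9y. Symmetrically y = 500 − 0.9x.
Substituting: x = 500 − 0.9(500 − 0.9x), giving x(1 − 0.9·0.9) = 500(1 − 0.9).
So x = 500 × 0.1 / 0.19 ≈ 263.1579, and country B receives 500 − x ≈ 236.8421.

263.16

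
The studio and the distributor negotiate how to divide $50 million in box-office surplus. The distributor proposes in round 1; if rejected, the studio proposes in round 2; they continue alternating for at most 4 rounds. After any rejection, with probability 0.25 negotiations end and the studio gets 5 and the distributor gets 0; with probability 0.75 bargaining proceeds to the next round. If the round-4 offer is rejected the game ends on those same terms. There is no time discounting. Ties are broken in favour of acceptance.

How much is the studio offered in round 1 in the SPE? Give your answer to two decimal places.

By backward induction:
Round 4 (the studio proposes): rejection yields 0 for the distributor; the studio offers 0 and keeps 50.
Round 3 (the distributor proposes): rejecting gives the studio an expected 0.75 × 50 + 0.25 × 5 = 38.75, so the distributor offers 38.75, keeping 11.25.
Round 2 (the studio proposes): rejecting gives the distributor an expected 0.75 × 11.25 = 8.4375; the studio offers that and keeps 41.5625.
Round 1 (the distributor proposes): rejecting gives the studio an expected 0.75 × 41.5625 + 0.25 × 5 = 32.421875. The distributor offers 32.421875 and keeps 50 − 32.421875 = 17.578125.

32.42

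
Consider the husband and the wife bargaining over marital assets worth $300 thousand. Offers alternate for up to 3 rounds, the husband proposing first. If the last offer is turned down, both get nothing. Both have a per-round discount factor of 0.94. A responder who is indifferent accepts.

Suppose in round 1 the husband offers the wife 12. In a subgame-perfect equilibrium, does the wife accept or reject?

Round 3 (the husband proposes): rejection yields 0 for the wife; the husband offers 0 and keeps 300.
Round 2 (the wife proposes): the husband can get 300 next round, worth 0.94 × 300 = 282 now. The wife offers 282 and keeps 300 − 282 = 18.
So by rejecting in round 1, the wife gets 18 next round, worth 0.94 × 18 = 16.92 now.
Offer 12 < 16.92, so the wife rejects.

Reject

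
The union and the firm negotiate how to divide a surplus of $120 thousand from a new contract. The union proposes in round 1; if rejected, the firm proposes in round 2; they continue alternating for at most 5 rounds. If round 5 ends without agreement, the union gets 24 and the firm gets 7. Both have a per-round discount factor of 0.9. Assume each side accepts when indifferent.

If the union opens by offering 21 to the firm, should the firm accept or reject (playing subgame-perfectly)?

Round 5 (the union proposes): the firm gets 7 if talks fail, so the union offers 7 and keeps 113.
Round 4 (the firm proposes): the union can get 113 next round, worth 0.9 × 113 = 101.7 now, so the firm offers 101.7, keeping 18.3.
Round 3 (the union proposes): the firm can get 18.3 next round, worth 0.9 × 18.3 = 16.47 now, so the union offers 16.47, keeping 103.53.
Round 2 (the firm proposes): the union can get 103.53 next round, worth 0.9 × 103.53 = 93.177 now. The firm offers 93.177 and keeps 120 − 93.177 = 26.823.
So by rejecting in round 1, the firm gets 26.823 next round, worth 0.9 × 26.823 = 24.1407 now.
Offer 21 < 24.1407, so the firm rejects.

Reject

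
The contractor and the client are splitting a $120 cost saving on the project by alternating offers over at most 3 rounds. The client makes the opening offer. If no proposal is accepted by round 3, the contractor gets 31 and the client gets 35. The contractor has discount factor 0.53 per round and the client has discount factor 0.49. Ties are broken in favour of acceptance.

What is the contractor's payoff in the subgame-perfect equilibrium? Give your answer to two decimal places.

40.49

By backward induction:
Round 3 (the client proposes): the contractor gets 31 if talks fail, so the client offers 31 and keeps 89.
Round 2 (the contractor proposes): the client can get 89 next round, worth 0.49 × 89 = 43.61 now; the contractor offers that and keeps 76.39.
Round 1 (the client proposes): the contractor can get 76.39 next round, worth 0.53 × 76.39 = 40.4867 now, so the client offers 40.4867, keeping 79.5133.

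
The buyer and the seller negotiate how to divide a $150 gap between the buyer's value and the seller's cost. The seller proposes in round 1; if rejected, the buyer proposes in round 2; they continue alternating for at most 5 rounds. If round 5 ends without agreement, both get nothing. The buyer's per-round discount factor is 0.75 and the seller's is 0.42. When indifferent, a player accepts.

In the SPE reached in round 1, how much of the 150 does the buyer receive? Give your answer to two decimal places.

Round 5 (the seller proposes): the buyer will accept anything ≥ 0, so the seller offers 0 and keeps 150.
Round 4 (the buyer proposes): the seller can get 150 next round, worth 0.42 × 150 = 63 now, so the buyer offers 63, keeping 87.
Round 3 (the seller proposes): the buyer can get 87 next round, worth 0.75 × 87 = 65.25 now; the seller offers that and keeps 84.75.
Round 2 (the buyer proposes): the seller can get 84.75 next round, worth 0.42 × 84.75 = 35.595 now; the buyer offers that and keeps 114.405.
Round 1 (the seller proposes): the buyer can get 114.405 next round, worth 0.75 × 114.405 = 85.80375 now; the seller offers that and keeps 64.19625.

85.80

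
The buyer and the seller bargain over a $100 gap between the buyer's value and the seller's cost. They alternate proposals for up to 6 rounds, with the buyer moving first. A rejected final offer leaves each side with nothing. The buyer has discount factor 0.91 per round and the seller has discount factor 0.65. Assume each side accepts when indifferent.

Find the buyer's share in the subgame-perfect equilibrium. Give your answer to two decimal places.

67.95

By backward induction:
Round 6 (the seller proposes): the buyer will accept anything ≥ 0, so the seller offers 0 and keeps 100.
Round 5 (the buyer proposes): the seller can get 100 next round, worth 0.65 × 100 = 65 now. The buyer offers 65 and keeps 100 − 65 = 35.
Round 4 (the seller proposes): the buyer can get 35 next round, worth 0.91 × 35 = 31.85 now, so the seller offers 31.85, keeping 68.15.
Round 3 (the buyer proposes): the seller can get 68.15 next round, worth 0.65 × 68.15 = 44.2975 now, so the buyer offers 44.2975, keeping 55.7025.
Round 2 (the seller proposes): the buyer can get 55.7025 next round, worth 0.91 × 55.7025 = 50.689275 now, so the seller offers 50.689275, keeping 49.310725.
Round 1 (the buyer proposes): the seller can get 49.310725 next round, worth 0.65 × 49.310725 = 32.05197125 now; the buyer offers that and keeps 67.94802875.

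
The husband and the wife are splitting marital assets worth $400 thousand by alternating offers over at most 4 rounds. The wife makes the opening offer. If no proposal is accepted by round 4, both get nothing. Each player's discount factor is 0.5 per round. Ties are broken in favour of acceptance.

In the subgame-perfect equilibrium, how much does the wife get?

250

Round 4 (the husband proposes): the wife will accept anything ≥ 0, so the husband offers 0 and keeps 400.
Round 3 (the wife proposes): the husband can get 400 next round, worth 0.5 × 400 = 200 now; the wife offers that and keeps 200.
Round 2 (the husband proposes): the wife can get 200 next round, worth 0.5 × 200 = 100 now. The husband offers 100 and keeps 400 − 100 = 300.
Round 1 (the wife proposes): the husband can get 300 next round, worth 0.5 × 300 = 150 now. The wife offers 150 and keeps 400 − 150 = 250.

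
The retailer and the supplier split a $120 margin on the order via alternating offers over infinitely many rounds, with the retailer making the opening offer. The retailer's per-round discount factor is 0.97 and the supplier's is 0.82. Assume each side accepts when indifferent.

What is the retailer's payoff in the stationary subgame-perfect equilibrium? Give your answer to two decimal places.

105.57

When the retailer proposes, the supplier accepts any offer worth at least 0.82 times what the supplier would get by proposing next round; and vice versa.
This gives x = 120 − 0.82y and y = 120 − 0.97x, where x and y are each side's share when it proposes.
Hence (1 − 0.82·0.97)x = 120(1 − 0.82), i.e. 0.2046·x = 21.6.
x ≈ 105.5718; the supplier's share is 120 − x ≈ 14.4282.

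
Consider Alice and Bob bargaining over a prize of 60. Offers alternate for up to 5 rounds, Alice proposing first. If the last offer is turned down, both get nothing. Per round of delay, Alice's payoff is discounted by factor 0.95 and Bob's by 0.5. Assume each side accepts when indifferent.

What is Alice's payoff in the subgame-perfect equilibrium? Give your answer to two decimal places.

Round 5 (Alice proposes): rejection yields 0 for Bob; Alice offers 0 and keeps 60.
Round 4 (Bob proposes): Alice can get 60 next round, worth 0.95 × 60 = 57 now. Bob offers 57 and keeps 60 − 57 = 3.
Round 3 (Alice proposes): Bob can get 3 next round, worth 0.5 × 3 = 1.5 now, so Alice offers 1.5, keeping 58.5.
Round 2 (Bob proposes): Alice can get 58.5 next round, worth 0.95 × 58.5 = 55.575 now; Bob offers that and keeps 4.425.
Round 1 (Alice proposes): Bob can get 4.425 next round, worth 0.5 × 4.425 = 2.2125 now, so Alice offers 2.2125, keeping 57.7875.

57.79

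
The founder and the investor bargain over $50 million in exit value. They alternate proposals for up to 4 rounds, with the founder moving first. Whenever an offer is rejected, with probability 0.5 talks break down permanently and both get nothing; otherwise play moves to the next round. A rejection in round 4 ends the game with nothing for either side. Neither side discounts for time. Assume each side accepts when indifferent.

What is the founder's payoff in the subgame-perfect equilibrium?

31.25

Round 4 (the investor proposes): rejection yields 0 for the founder; the investor offers 0 and keeps 50.
Round 3 (the founder proposes): rejecting gives the investor an expected 0.5 × 50 = 25; the founder offers that and keeps 25.
Round 2 (the investor proposes): rejecting gives the founder an expected 0.5 × 25 = 12.5; the investor offers that and keeps 37.5.
Round 1 (the founder proposes): rejecting gives the investor an expected 0.5 × 37.5 = 18.75. The founder offers 18.75 and keeps 50 − 18.75 = 31.25.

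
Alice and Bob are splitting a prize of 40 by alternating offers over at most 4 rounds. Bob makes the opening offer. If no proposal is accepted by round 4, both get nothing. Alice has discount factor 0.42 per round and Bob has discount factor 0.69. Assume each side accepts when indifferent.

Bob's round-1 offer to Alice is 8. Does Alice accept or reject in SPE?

Round 4 (Alice proposes): Bob will accept anything ≥ 0, so Alice offers 0 and keeps 40.
Round 3 (Bob proposes): Alice can get 40 next round, worth 0.42 × 40 = 16.8 now. Bob offers 16.8 and keeps 40 − 16.8 = 23.2.
Round 2 (Alice proposes): Bob can get 23.2 next round, worth 0.69 × 23.2 = 16.008 now. Alice offers 16.008 and keeps 40 − 16.008 = 23.992.
So by rejecting in round 1, Alice gets 23.992 next round, worth 0.42 × 23.992 = 10.07664 now.
Offer 8 < 10.07664, so Alice rejects.

Reject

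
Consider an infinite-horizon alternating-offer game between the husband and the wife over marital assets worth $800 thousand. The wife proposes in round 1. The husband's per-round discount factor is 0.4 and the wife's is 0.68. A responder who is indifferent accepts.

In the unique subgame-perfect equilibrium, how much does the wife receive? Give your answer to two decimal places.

Let x be the wife's share when the wife proposes and y be the husband's share when the husband proposes.
The husband accepts iff offered ≥ 0.4·y, so x = 800 − 0.4y. Symmetrically y = 800 − 0.68x.
Substituting: x = 800 − 0.4(800 − 0.68x), giving x(1 − 0.68·0.4) = 800(1 − 0.4).
So x = 800 × 0.6 / 0.728 ≈ 659.3407, and the husband receives 800 − x ≈ 140.6593.

659.34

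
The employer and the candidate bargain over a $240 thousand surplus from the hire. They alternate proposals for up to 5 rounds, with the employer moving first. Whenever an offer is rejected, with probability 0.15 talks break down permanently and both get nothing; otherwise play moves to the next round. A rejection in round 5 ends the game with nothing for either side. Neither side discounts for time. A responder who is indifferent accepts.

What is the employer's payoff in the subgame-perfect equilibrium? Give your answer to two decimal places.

187.29

By backward induction:
Round 5 (the employer proposes): rejection yields 0 for the candidate; the employer offers 0 and keeps 240.
Round 4 (the candidate proposes): rejecting gives the employer an expected 0.85 × 240 = 204; the candidate offers that and keeps 36.
Round 3 (the employer proposes): rejecting gives the candidate an expected 0.85 × 36 = 30.6, so the employer offers 30.6, keeping 209.4.
Round 2 (the candidate proposes): rejecting gives the employer an expected 0.85 × 209.4 = 177.99, so the candidate offers 177.99, keeping 62.01.
Round 1 (the employer proposes): rejecting gives the candidate an expected 0.85 × 62.01 = 52.7085; the employer offers that and keeps 187.2915.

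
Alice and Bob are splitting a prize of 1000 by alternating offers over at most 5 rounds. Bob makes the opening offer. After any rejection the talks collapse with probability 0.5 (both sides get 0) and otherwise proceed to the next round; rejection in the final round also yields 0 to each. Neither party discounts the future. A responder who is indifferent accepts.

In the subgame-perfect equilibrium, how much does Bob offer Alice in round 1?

312.5

By backward induction:
Round 5 (Bob proposes): Alice will accept anything ≥ 0, so Bob offers 0 and keeps 1000.
Round 4 (Alice proposes): rejecting gives Bob an expected 0.5 × 1000 = 500, so Alice offers 500, keeping 500.
Round 3 (Bob proposes): rejecting gives Alice an expected 0.5 × 500 = 250. Bob offers 250 and keeps 1000 − 250 = 750.
Round 2 (Alice proposes): rejecting gives Bob an expected 0.5 × 750 = 375; Alice offers that and keeps 625.
Round 1 (Bob proposes): rejecting gives Alice an expected 0.5 × 625 = 312.5. Bob offers 312.5 and keeps 1000 − 312.5 = 687.5.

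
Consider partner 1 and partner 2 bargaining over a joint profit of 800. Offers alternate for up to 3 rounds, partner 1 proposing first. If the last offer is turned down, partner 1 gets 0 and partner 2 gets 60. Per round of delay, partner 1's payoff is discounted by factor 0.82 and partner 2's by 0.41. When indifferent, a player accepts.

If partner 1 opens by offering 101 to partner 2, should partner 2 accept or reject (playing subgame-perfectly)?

Round 3 (partner 1 proposes): partner 2 gets 60 if talks fail, so partner 1 offers 60 and keeps 740.
Round 2 (partner 2 proposes): partner 1 can get 740 next round, worth 0.82 × 740 = 606.8 now. Partner 2 offers 606.8 and keeps 800 − 606.8 = 193.2.
So by rejecting in round 1, partner 2 gets 193.2 next round, worth 0.41 × 193.2 = 79.212 now.
Offer 101 ≥ 79.212, so partner 2 accepts.

Accept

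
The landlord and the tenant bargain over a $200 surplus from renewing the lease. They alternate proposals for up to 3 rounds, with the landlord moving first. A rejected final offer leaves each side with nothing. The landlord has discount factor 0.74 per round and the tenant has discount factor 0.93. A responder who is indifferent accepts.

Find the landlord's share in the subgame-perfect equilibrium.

151.64

Solve by backward induction from round 3.
Round 3 (the landlord proposes): rejection yields 0 for the tenant; the landlord offers 0 and keeps 200.
Round 2 (the tenant proposes): the landlord can get 200 next round, worth 0.74 × 200 = 148 now. The tenant offers 148 and keeps 200 − 148 = 52.
Round 1 (the landlord proposes): the tenant can get 52 next round, worth 0.93 × 52 = 48.36 now. The landlord offers 48.36 and keeps 200 − 48.36 = 151.64.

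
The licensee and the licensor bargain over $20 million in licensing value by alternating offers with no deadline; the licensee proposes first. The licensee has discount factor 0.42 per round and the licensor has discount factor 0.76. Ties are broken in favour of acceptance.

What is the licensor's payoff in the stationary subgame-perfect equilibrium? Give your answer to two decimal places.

12.95

When the licensee proposes, the licensor accepts any offer worth at least 0.76 times what the licensor would get by proposing next round; and vice versa.
This gives x = 20 − 0.76y and y = 20 − 0.42x, where x and y are each side's share when it proposes.
Hence (1 − 0.76·0.42)x = 20(1 − 0.76), i.e. 0.6808·x = 4.8.
x ≈ 7.0505; the licensor's share is 20 − x ≈ 12.9495.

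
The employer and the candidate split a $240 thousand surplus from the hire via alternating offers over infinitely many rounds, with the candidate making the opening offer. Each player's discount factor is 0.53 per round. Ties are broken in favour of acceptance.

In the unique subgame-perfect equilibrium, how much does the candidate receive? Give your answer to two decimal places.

Let x be the candidate's share when the candidate proposes and y be the employer's share when the employer proposes.
The employer accepts iff offered ≥ 0.53·y, so x = 240 − 0.53y. Symmetrically y = 240 − 0.53x.
Substituting: x = 240 − 0.53(240 − 0.53x), giving x(1 − 0.53·0.53) = 240(1 − 0.53).
So x = 240 × 0.47 / 0.7191 ≈ 156.8627, and the employer receives 240 − x ≈ 83.1373.

156.86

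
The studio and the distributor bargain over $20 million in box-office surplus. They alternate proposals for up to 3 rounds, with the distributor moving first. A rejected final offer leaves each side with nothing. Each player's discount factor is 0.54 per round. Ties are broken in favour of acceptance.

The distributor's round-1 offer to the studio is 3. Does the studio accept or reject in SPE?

Reject

Round 3 (the distributor proposes): the studio will accept anything ≥ 0, so the distributor offers 0 and keeps 20.
Round 2 (the studio proposes): the distributor can get 20 next round, worth 0.54 × 20 = 10.8 now. The studio offers 10.8 and keeps 20 − 10.8 = 9.2.
So by rejecting in round 1, the studio gets 9.2 next round, worth 0.54 × 9.2 = 4.968 now.
Offer 3 < 4.968, so the studio rejects.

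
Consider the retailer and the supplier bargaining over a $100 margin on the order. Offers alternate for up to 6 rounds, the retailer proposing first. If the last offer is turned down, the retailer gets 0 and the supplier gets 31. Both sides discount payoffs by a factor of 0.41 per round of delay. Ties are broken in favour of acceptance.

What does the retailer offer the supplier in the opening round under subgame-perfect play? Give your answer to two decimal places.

29.41

Work backward from the last round.
Round 6 (the supplier proposes): the retailer will accept anything ≥ 0, so the supplier offers 0 and keeps 100.
Round 5 (the retailer proposes): the supplier can get 100 next round, worth 0.41 × 100 = 41 now, so the retailer offers 41, keeping 59.
Round 4 (the supplier proposes): the retailer can get 59 next round, worth 0.41 × 59 = 24.19 now, so the supplier offers 24.19, keeping 75.81.
Round 3 (the retailer proposes): the supplier can get 75.81 next round, worth 0.41 × 75.81 = 31.0821 now. The retailer offers 31.0821 and keeps 100 − 31.0821 = 68.9179.
Round 2 (the supplier proposes): the retailer can get 68.9179 next round, worth 0.41 × 68.9179 = 28.256339 now. The supplier offers 28.256339 and keeps 100 − 28.256339 = 71.743661.
Round 1 (the retailer proposes): the supplier can get 71.743661 next round, worth 0.41 × 71.743661 = 29.41490101 now. The retailer offers 29.41490101 and keeps 100 − 29.41490101 = 70.58509899.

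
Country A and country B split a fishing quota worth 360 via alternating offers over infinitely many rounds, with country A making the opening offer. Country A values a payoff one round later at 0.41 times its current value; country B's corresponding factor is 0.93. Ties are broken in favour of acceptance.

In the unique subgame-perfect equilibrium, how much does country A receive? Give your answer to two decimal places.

40.73

When country A proposes, country B accepts any offer worth at least 0.93 times what country B would get by proposing next round; and vice versa.
This gives x = 360 − 0.93y and y = 360 − 0.41x, where x and y are each side's share when it proposes.
Hence (1 − 0.93·0.41)x = 360(1 − 0.93), i.e. 0.6187·x = 25.2.
x ≈ 40.7306; country B's share is 360 − x ≈ 319.2694.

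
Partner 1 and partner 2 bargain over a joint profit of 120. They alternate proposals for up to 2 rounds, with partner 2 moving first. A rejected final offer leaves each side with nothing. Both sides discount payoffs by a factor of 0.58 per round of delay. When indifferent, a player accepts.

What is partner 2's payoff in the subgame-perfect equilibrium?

Round 2 (partner 1 proposes): rejection yields 0 for partner 2; partner 1 offers 0 and keeps 120.
Round 1 (partner 2 proposes): partner 1 can get 120 next round, worth 0.58 × 120 = 69.6 now. Partner 2 offers 69.6 and keeps 120 − 69.6 = 50.4.

50.4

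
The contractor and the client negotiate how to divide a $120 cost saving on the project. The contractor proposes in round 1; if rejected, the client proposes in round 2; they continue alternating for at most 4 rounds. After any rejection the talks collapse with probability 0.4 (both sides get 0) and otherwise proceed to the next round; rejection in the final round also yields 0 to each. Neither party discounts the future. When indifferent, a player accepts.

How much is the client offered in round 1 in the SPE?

Round 4 (the client proposes): rejection yields 0 for the contractor; the client offers 0 and keeps 120.
Round 3 (the contractor proposes): rejecting gives the client an expected 0.6 × 120 = 72. The contractor offers 72 and keeps 120 − 72 = 48.
Round 2 (the client proposes): rejecting gives the contractor an expected 0.6 × 48 = 28.8; the client offers that and keeps 91.2.
Round 1 (the contractor proposes): rejecting gives the client an expected 0.6 × 91.2 = 54.72. The contractor offers 54.72 and keeps 120 − 54.72 = 65.28.

54.72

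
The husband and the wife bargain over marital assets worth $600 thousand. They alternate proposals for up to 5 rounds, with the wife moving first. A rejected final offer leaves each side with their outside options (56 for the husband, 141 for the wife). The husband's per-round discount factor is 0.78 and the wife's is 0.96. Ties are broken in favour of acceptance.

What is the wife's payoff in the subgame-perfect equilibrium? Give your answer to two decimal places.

535.86

Round 5 (the wife proposes): the husband gets 56 if talks fail, so the wife offers 56 and keeps 544.
Round 4 (the husband proposes): the wife can get 544 next round, worth 0.96 × 544 = 522.24 now. The husband offers 522.24 and keeps 600 − 522.24 = 77.76.
Round 3 (the wife proposes): the husband can get 77.76 next round, worth 0.78 × 77.76 = 60.6528 now; the wife offers that and keeps 539.3472.
Round 2 (the husband proposes): the wife can get 539.3472 next round, worth 0.96 × 539.3472 = 517.773312 now; the husband offers that and keeps 82.226688.
Round 1 (the wife proposes): the husband can get 82.226688 next round, worth 0.78 × 82.226688 = 64.13681664 now; the wife offers that and keeps 535.86318336.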